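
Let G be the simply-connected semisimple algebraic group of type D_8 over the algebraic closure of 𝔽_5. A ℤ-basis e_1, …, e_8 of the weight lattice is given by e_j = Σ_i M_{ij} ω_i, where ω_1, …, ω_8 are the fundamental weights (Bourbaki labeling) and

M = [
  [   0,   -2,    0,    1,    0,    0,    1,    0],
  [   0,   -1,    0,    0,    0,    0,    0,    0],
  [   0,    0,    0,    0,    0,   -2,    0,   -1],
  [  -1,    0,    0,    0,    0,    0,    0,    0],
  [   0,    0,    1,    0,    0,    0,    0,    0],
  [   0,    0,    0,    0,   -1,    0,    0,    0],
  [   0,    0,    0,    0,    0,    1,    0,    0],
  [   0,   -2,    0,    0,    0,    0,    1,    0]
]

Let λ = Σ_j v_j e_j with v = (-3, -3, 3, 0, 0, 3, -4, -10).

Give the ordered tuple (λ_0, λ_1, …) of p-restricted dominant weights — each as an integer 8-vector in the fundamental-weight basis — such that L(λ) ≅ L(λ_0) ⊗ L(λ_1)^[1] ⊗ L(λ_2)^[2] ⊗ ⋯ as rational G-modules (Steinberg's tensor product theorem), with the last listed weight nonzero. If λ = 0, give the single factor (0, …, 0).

ω-coordinates c = M·v, v = (-3, -3, 3, 0, 0, 3, -4, -10):
  c_1 = (0)·(-3) + (-2)·(-3) + 0·3 + 1·0 + 0·0 + 0·3 + (1)·(-4) + (0)·(-10) = 2
  c_2 = (0)·(-3) + (-1)·(-3) + 0·3 + 0·0 + 0·0 + 0·3 + (0)·(-4) + (0)·(-10) = 3
  c_3 = (0)·(-3) + (0)·(-3) + 0·3 + 0·0 + 0·0 + (-2)·(3) + (0)·(-4) + (-1)·(-10) = 4
  c_4 = (-1)·(-3) + (0)·(-3) + 0·3 + 0·0 + 0·0 + 0·3 + (0)·(-4) + (0)·(-10) = 3
  c_5 = (0)·(-3) + (0)·(-3) + 1·3 + 0·0 + 0·0 + 0·3 + (0)·(-4) + (0)·(-10) = 3
  c_6 = (0)·(-3) + (0)·(-3) + 0·3 + 0·0 + (-1)·(0) + 0·3 + (0)·(-4) + (0)·(-10) = 0
  c_7 = (0)·(-3) + (0)·(-3) + 0·3 + 0·0 + 0·0 + 1·3 + (0)·(-4) + (0)·(-10) = 3
  c_8 = (0)·(-3) + (-2)·(-3) + 0·3 + 0·0 + 0·0 + 0·3 + (1)·(-4) + (0)·(-10) = 2
p = 5; digits c_i = Σ_j d_{ij}·5^j, 0 ≤ d_{ij} < 5:
  c_1 = 2 = 2·5^0
  c_2 = 3 = 3·5^0
  c_3 = 4 = 4·5^0
  c_4 = 3 = 3·5^0
  c_5 = 3 = 3·5^0
  c_6 = 0
  c_7 = 3 = 3·5^0
  c_8 = 2 = 2·5^0
p-restricted factor λ_0 = (2, 3, 4, 3, 3, 0, 3, 2)

((2, 3, 4, 3, 3, 0, 3, 2),)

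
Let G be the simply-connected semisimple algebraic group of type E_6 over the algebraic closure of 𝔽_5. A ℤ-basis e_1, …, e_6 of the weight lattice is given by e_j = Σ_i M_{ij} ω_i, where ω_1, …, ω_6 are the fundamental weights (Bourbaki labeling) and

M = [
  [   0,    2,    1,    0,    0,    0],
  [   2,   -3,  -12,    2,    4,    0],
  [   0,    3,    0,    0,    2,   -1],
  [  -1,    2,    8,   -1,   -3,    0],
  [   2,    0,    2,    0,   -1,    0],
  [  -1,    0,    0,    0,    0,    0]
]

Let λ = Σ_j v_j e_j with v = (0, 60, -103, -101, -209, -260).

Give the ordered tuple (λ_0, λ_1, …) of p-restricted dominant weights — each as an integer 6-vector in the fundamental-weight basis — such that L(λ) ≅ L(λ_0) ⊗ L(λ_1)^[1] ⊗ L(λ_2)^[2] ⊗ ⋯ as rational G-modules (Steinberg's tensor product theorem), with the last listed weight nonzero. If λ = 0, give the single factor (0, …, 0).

((2, 3, 2, 4, 3, 0), (3, 3, 4, 4, 0, 0))

Converting to the ω-basis (c_i = row i of M dotted with v = (0, 60, -103, -101, -209, -260)):
  c_1 = 0·0 + 2·60 + (1)·(-103) + (0)·(-101) + (0)·(-209) + (0)·(-260) = 17
  c_2 = 2·0 + (-3)·(60) + (-12)·(-103) + (2)·(-101) + (4)·(-209) + (0)·(-260) = 18
  c_3 = 0·0 + 3·60 + (0)·(-103) + (0)·(-101) + (2)·(-209) + (-1)·(-260) = 22
  c_4 = (-1)·(0) + 2·60 + (8)·(-103) + (-1)·(-101) + (-3)·(-209) + (0)·(-260) = 24
  c_5 = 2·0 + 0·60 + (2)·(-103) + (0)·(-101) + (-1)·(-209) + (0)·(-260) = 3
  c_6 = (-1)·(0) + 0·60 + (0)·(-103) + (0)·(-101) + (0)·(-209) + (0)·(-260) = 0
Base-5 expansion of each c_i:
  c_1 = 17 = 2·5^0 + 3·5^1
  c_2 = 18 = 3·5^0 + 3·5^1
  c_3 = 22 = 2·5^0 + 4·5^1
  c_4 = 24 = 4·5^0 + 4·5^1
  c_5 = 3 = 3·5^0
  c_6 = 0
Factor λ_0 = (2, 3, 2, 4, 3, 0)
Factor λ_1 = (3, 3, 4, 4, 0, 0)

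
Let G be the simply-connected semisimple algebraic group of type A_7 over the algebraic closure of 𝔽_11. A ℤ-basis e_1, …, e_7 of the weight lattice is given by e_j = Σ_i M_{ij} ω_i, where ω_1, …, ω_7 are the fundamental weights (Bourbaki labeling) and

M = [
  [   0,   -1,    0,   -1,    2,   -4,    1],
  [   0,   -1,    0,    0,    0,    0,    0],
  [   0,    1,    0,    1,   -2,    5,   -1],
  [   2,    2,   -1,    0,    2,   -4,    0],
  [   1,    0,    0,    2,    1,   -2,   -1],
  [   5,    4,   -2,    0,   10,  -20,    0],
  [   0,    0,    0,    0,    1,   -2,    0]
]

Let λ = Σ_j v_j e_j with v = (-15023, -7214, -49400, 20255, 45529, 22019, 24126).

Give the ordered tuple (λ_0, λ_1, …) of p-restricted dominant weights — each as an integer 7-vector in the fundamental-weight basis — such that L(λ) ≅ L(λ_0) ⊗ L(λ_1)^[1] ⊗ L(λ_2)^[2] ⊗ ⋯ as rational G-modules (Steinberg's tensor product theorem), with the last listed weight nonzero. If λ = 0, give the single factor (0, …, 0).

((9, 9, 10, 10, 3, 4, 6), (2, 6, 7, 3, 6, 5, 3), (6, 4, 10, 10, 1, 3, 1), (10, 5, 5, 5, 2, 7, 1))

Compute c_i = Σ_j M_{ij} v_j with v = (-15023, -7214, -49400, 20255, 45529, 22019, 24126):
  c_1 = (0)·(-15023) + (-1)·(-7214) + (0)·(-49400) + (-1)·(20255) + (2)·(45529) + (-4)·(22019) + (1)·(24126) = 14067
  c_2 = (0)·(-15023) + (-1)·(-7214) + (0)·(-49400) + (0)·(20255) + (0)·(45529) + (0)·(22019) + (0)·(24126) = 7214
  c_3 = (0)·(-15023) + (1)·(-7214) + (0)·(-49400) + (1)·(20255) + (-2)·(45529) + (5)·(22019) + (-1)·(24126) = 7952
  c_4 = (2)·(-15023) + (2)·(-7214) + (-1)·(-49400) + (0)·(20255) + (2)·(45529) + (-4)·(22019) + (0)·(24126) = 7908
  c_5 = (1)·(-15023) + (0)·(-7214) + (0)·(-49400) + (2)·(20255) + (1)·(45529) + (-2)·(22019) + (-1)·(24126) = 2852
  c_6 = (5)·(-15023) + (4)·(-7214) + (-2)·(-49400) + (0)·(20255) + (10)·(45529) + (-20)·(22019) + (0)·(24126) = 9739
  c_7 = (0)·(-15023) + (0)·(-7214) + (0)·(-49400) + (0)·(20255) + (1)·(45529) + (-2)·(22019) + (0)·(24126) = 1491
Writing each c_i in base p = 11:
  c_1 = 14067 = 9·11^0 + 2·11^1 + 6·11^2 + 10·11^3
  c_2 = 7214 = 9·11^0 + 6·11^1 + 4·11^2 + 5·11^3
  c_3 = 7952 = 10·11^0 + 7·11^1 + 10·11^2 + 5·11^3
  c_4 = 7908 = 10·11^0 + 3·11^1 + 10·11^2 + 5·11^3
  c_5 = 2852 = 3·11^0 + 6·11^1 + 1·11^2 + 2·11^3
  c_6 = 9739 = 4·11^0 + 5·11^1 + 3·11^2 + 7·11^3
  c_7 = 1491 = 6·11^0 + 3·11^1 + 1·11^2 + 1·11^3
Factor λ_0 = (9, 9, 10, 10, 3, 4, 6)
Factor λ_1 = (2, 6, 7, 3, 6, 5, 3)
Factor λ_2 = (6, 4, 10, 10, 1, 3, 1)
Factor λ_3 = (10, 5, 5, 5, 2, 7, 1)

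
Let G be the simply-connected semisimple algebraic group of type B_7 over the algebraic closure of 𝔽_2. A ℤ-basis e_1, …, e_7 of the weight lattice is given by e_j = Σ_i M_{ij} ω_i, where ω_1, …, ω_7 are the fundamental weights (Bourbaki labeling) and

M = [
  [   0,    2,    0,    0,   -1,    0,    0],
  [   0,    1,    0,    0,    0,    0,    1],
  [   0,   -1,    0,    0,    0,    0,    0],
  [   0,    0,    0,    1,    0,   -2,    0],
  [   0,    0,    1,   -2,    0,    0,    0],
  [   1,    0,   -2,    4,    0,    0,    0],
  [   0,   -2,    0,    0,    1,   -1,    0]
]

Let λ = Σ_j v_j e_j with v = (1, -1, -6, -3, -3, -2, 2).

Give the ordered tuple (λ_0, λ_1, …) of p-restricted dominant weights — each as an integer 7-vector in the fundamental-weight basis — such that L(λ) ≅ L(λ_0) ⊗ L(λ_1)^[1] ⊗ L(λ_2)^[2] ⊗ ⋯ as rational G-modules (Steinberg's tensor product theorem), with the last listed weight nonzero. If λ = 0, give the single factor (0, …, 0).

ω-coordinates c = M·v, v = (1, -1, -6, -3, -3, -2, 2):
  c_1 = (0)·(1) + (2)·(-1) + (0)·(-6) + (0)·(-3) + (-1)·(-3) + (0)·(-2) + (0)·(2) = 1
  c_2 = (0)·(1) + (1)·(-1) + (0)·(-6) + (0)·(-3) + (0)·(-3) + (0)·(-2) + (1)·(2) = 1
  c_3 = (0)·(1) + (-1)·(-1) + (0)·(-6) + (0)·(-3) + (0)·(-3) + (0)·(-2) + (0)·(2) = 1
  c_4 = (0)·(1) + (0)·(-1) + (0)·(-6) + (1)·(-3) + (0)·(-3) + (-2)·(-2) + (0)·(2) = 1
  c_5 = (0)·(1) + (0)·(-1) + (1)·(-6) + (-2)·(-3) + (0)·(-3) + (0)·(-2) + (0)·(2) = 0
  c_6 = (1)·(1) + (0)·(-1) + (-2)·(-6) + (4)·(-3) + (0)·(-3) + (0)·(-2) + (0)·(2) = 1
  c_7 = (0)·(1) + (-2)·(-1) + (0)·(-6) + (0)·(-3) + (1)·(-3) + (-1)·(-2) + (0)·(2) = 1
p = 2; digits c_i = Σ_j d_{ij}·2^j, 0 ≤ d_{ij} < 2:
  c_1 = 1 = 1·2^0
  c_2 = 1 = 1·2^0
  c_3 = 1 = 1·2^0
  c_4 = 1 = 1·2^0
  c_5 = 0
  c_6 = 1 = 1·2^0
  c_7 = 1 = 1·2^0
p-restricted factor λ_0 = (1, 1, 1, 1, 0, 1, 1)

((1, 1, 1, 1, 0, 1, 1),)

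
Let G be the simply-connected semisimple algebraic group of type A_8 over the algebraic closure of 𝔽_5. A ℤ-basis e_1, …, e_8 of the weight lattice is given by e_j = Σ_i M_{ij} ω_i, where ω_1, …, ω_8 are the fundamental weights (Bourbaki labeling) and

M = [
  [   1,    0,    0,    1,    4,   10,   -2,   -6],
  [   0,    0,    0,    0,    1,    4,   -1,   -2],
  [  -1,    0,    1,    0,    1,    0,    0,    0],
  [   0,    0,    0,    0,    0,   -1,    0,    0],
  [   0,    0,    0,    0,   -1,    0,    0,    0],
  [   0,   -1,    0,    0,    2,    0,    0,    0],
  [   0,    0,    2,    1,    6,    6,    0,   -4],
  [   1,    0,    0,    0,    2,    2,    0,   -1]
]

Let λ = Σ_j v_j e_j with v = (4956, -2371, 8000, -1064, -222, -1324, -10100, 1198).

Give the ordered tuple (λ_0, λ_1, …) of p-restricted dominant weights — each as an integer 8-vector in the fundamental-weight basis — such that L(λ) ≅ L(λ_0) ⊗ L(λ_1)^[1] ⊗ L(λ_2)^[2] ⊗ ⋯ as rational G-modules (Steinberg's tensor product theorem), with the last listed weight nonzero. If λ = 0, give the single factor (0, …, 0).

Converting to the ω-basis (c_i = row i of M dotted with v = (4956, -2371, 8000, -1064, -222, -1324, -10100, 1198)):
  c_1 = (1)·(4956) + (0)·(-2371) + (0)·(8000) + (1)·(-1064) + (4)·(-222) + (10)·(-1324) + (-2)·(-10100) + (-6)·(1198) = 2776
  c_2 = (0)·(4956) + (0)·(-2371) + (0)·(8000) + (0)·(-1064) + (1)·(-222) + (4)·(-1324) + (-1)·(-10100) + (-2)·(1198) = 2186
  c_3 = (-1)·(4956) + (0)·(-2371) + (1)·(8000) + (0)·(-1064) + (1)·(-222) + (0)·(-1324) + (0)·(-10100) + (0)·(1198) = 2822
  c_4 = (0)·(4956) + (0)·(-2371) + (0)·(8000) + (0)·(-1064) + (0)·(-222) + (-1)·(-1324) + (0)·(-10100) + (0)·(1198) = 1324
  c_5 = (0)·(4956) + (0)·(-2371) + (0)·(8000) + (0)·(-1064) + (-1)·(-222) + (0)·(-1324) + (0)·(-10100) + (0)·(1198) = 222
  c_6 = (0)·(4956) + (-1)·(-2371) + (0)·(8000) + (0)·(-1064) + (2)·(-222) + (0)·(-1324) + (0)·(-10100) + (0)·(1198) = 1927
  c_7 = (0)·(4956) + (0)·(-2371) + (2)·(8000) + (1)·(-1064) + (6)·(-222) + (6)·(-1324) + (0)·(-10100) + (-4)·(1198) = 868
  c_8 = (1)·(4956) + (0)·(-2371) + (0)·(8000) + (0)·(-1064) + (2)·(-222) + (2)·(-1324) + (0)·(-10100) + (-1)·(1198) = 666
Base-5 expansion of each c_i:
  c_1 = 2776 = 1·5^0 + 0·5^1 + 1·5^2 + 2·5^3 + 4·5^4
  c_2 = 2186 = 1·5^0 + 2·5^1 + 2·5^2 + 2·5^3 + 3·5^4
  c_3 = 2822 = 2·5^0 + 4·5^1 + 2·5^2 + 2·5^3 + 4·5^4
  c_4 = 1324 = 4·5^0 + 4·5^1 + 2·5^2 + 0·5^3 + 2·5^4
  c_5 = 222 = 2·5^0 + 4·5^1 + 3·5^2 + 1·5^3
  c_6 = 1927 = 2·5^0 + 0·5^1 + 2·5^2 + 0·5^3 + 3·5^4
  c_7 = 868 = 3·5^0 + 3·5^1 + 4·5^2 + 1·5^3 + 1·5^4
  c_8 = 666 = 1·5^0 + 3·5^1 + 1·5^2 + 0·5^3 + 1·5^4
p-restricted factor λ_0 = (1, 1, 2, 4, 2, 2, 3, 1)
p-restricted factor λ_1 = (0, 2, 4, 4, 4, 0, 3, 3)
p-restricted factor λ_2 = (1, 2, 2, 2, 3, 2, 4, 1)
p-restricted factor λ_3 = (2, 2, 2, 0, 1, 0, 1, 0)
p-restricted factor λ_4 = (4, 3, 4, 2, 0, 3, 1, 1)

((1, 1, 2, 4, 2, 2, 3, 1), (0, 2, 4, 4, 4, 0, 3, 3), (1, 2, 2, 2, 3, 2, 4, 1), (2, 2, 2, 0, 1, 0, 1, 0), (4, 3, 4, 2, 0, 3, 1, 1))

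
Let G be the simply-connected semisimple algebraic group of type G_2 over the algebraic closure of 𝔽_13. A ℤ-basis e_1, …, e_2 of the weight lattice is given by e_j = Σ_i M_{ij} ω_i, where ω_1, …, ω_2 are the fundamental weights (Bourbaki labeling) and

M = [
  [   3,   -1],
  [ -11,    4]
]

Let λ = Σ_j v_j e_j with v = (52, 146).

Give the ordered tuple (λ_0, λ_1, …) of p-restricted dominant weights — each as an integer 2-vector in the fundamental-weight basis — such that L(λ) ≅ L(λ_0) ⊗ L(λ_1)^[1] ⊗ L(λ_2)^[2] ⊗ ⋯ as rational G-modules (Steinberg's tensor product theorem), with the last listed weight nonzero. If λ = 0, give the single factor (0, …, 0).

((10, 12),)

In the fundamental-weight basis, λ has coordinates c = M·v (v = (52, 146)):
  c_1 = 3·52 + (-1)·(146) = 10
  c_2 = (-11)·(52) + 4·146 = 12
Base-13 expansion of each c_i:
  c_1 = 10 = 10·13^0
  c_2 = 12 = 12·13^0
Factor λ_0 = (10, 12)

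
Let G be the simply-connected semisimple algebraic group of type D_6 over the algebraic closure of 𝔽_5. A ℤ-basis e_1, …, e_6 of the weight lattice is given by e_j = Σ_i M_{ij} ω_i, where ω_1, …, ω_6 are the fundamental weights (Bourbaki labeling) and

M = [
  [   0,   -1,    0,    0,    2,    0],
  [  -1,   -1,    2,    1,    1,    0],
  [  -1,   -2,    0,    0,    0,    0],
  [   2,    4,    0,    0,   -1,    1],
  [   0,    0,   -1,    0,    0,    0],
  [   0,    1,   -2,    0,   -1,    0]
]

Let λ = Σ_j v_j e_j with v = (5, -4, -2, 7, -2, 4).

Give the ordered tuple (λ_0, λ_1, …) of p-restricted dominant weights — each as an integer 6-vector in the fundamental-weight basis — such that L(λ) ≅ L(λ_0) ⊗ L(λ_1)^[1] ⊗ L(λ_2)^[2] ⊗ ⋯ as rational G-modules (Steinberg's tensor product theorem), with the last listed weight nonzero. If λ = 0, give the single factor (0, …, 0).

((0, 0, 3, 0, 2, 2),)

Converting to the ω-basis (c_i = row i of M dotted with v = (5, -4, -2, 7, -2, 4)):
  c_1 = 0*5 + -1*-4 + 0*-2 + 0*7 + 2*-2 + 0*4 = 0
  c_2 = -1*5 + -1*-4 + 2*-2 + 1*7 + 1*-2 + 0*4 = 0
  c_3 = -1*5 + -2*-4 + 0*-2 + 0*7 + 0*-2 + 0*4 = 3
  c_4 = 2*5 + 4*-4 + 0*-2 + 0*7 + -1*-2 + 1*4 = 0
  c_5 = 0*5 + 0*-4 + -1*-2 + 0*7 + 0*-2 + 0*4 = 2
  c_6 = 0*5 + 1*-4 + -2*-2 + 0*7 + -1*-2 + 0*4 = 2
Expand coordinatewise in base 5:
  c_1 = 0
  c_2 = 0
  c_3 = 3 = 3·5^0
  c_4 = 0
  c_5 = 2 = 2·5^0
  c_6 = 2 = 2·5^0
λ_0 = (0, 0, 3, 0, 2, 2)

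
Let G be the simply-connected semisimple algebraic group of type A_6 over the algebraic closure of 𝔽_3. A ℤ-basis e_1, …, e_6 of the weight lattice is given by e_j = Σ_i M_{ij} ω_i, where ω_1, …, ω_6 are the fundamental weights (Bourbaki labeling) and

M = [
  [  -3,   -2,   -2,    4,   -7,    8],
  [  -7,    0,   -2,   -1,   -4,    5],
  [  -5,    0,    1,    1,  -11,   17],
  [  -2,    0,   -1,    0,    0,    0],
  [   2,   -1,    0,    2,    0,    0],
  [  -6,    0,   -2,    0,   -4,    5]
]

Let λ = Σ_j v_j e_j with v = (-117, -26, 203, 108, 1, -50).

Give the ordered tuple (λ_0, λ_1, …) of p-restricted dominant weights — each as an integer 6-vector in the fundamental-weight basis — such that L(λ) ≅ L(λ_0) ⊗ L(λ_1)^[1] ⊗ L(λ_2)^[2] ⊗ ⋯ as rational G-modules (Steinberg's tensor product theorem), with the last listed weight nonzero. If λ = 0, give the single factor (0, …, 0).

Converting to the ω-basis (c_i = row i of M dotted with v = (-117, -26, 203, 108, 1, -50)):
  c_1 = -3*-117 + -2*-26 + -2*203 + 4*108 + -7*1 + 8*-50 = 22
  c_2 = -7*-117 + 0*-26 + -2*203 + -1*108 + -4*1 + 5*-50 = 51
  c_3 = -5*-117 + 0*-26 + 1*203 + 1*108 + -11*1 + 17*-50 = 35
  c_4 = -2*-117 + 0*-26 + -1*203 + 0*108 + 0*1 + 0*-50 = 31
  c_5 = 2*-117 + -1*-26 + 0*203 + 2*108 + 0*1 + 0*-50 = 8
  c_6 = -6*-117 + 0*-26 + -2*203 + 0*108 + -4*1 + 5*-50 = 42
p = 3; digits c_i = Σ_j d_{ij}·3^j, 0 ≤ d_{ij} < 3:
  c_1 = 22 = 1·3^0 + 1·3^1 + 2·3^2
  c_2 = 51 = 0·3^0 + 2·3^1 + 2·3^2 + 1·3^3
  c_3 = 35 = 2·3^0 + 2·3^1 + 0·3^2 + 1·3^3
  c_4 = 31 = 1·3^0 + 1·3^1 + 0·3^2 + 1·3^3
  c_5 = 8 = 2·3^0 + 2·3^1
  c_6 = 42 = 0·3^0 + 2·3^1 + 1·3^2 + 1·3^3
Factor λ_0 = (1, 0, 2, 1, 2, 0)
Factor λ_1 = (1, 2, 2, 1, 2, 2)
Factor λ_2 = (2, 2, 0, 0, 0, 1)
Factor λ_3 = (0, 1, 1, 1, 0, 1)

((1, 0, 2, 1, 2, 0), (1, 2, 2, 1, 2, 2), (2, 2, 0, 0, 0, 1), (0, 1, 1, 1, 0, 1))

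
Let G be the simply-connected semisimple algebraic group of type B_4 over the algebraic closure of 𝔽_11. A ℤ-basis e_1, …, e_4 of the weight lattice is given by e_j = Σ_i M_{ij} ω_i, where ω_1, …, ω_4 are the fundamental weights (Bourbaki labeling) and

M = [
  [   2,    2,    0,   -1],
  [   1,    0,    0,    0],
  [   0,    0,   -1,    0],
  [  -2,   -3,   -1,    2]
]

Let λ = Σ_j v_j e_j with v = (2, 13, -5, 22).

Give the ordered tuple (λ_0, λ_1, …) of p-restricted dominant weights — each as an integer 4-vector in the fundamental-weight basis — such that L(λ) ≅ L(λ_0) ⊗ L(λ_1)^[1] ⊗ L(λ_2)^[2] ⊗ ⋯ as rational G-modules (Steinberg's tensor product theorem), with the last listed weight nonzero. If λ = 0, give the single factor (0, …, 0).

Converting to the ω-basis (c_i = row i of M dotted with v = (2, 13, -5, 22)):
  c_1 = (2)·(2) + (2)·(13) + (0)·(-5) + (-1)·(22) = 8
  c_2 = (1)·(2) + (0)·(13) + (0)·(-5) + (0)·(22) = 2
  c_3 = (0)·(2) + (0)·(13) + (-1)·(-5) + (0)·(22) = 5
  c_4 = (-2)·(2) + (-3)·(13) + (-1)·(-5) + (2)·(22) = 6
p = 11; digits c_i = Σ_j d_{ij}·11^j, 0 ≤ d_{ij} < 11:
  c_1 = 8 = 8·11^0
  c_2 = 2 = 2·11^0
  c_3 = 5 = 5·11^0
  c_4 = 6 = 6·11^0
Factor λ_0 = (8, 2, 5, 6)

((8, 2, 5, 6),)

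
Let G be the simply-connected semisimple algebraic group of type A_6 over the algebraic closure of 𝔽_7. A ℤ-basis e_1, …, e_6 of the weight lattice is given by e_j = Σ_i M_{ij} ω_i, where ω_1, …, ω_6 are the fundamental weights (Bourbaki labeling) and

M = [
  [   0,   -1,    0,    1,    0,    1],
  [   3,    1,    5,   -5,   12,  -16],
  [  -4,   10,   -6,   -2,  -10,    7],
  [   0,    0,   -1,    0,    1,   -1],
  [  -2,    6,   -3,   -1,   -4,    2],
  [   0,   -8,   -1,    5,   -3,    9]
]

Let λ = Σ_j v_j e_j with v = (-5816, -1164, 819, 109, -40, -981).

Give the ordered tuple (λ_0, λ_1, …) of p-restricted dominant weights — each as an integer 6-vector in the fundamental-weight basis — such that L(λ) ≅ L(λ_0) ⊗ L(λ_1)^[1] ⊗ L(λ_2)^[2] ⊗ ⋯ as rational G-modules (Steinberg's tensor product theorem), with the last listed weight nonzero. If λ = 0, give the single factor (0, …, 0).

ω-coordinates c = M·v, v = (-5816, -1164, 819, 109, -40, -981):
  c_1 = (0)·(-5816) + (-1)·(-1164) + 0·819 + 1·109 + (0)·(-40) + (1)·(-981) = 292
  c_2 = (3)·(-5816) + (1)·(-1164) + 5·819 + (-5)·(109) + (12)·(-40) + (-16)·(-981) = 154
  c_3 = (-4)·(-5816) + (10)·(-1164) + (-6)·(819) + (-2)·(109) + (-10)·(-40) + (7)·(-981) = 25
  c_4 = (0)·(-5816) + (0)·(-1164) + (-1)·(819) + 0·109 + (1)·(-40) + (-1)·(-981) = 122
  c_5 = (-2)·(-5816) + (6)·(-1164) + (-3)·(819) + (-1)·(109) + (-4)·(-40) + (2)·(-981) = 280
  c_6 = (0)·(-5816) + (-8)·(-1164) + (-1)·(819) + 5·109 + (-3)·(-40) + (9)·(-981) = 329
Expand coordinatewise in base 7:
  c_1 = 292 = 5·7^0 + 6·7^1 + 5·7^2
  c_2 = 154 = 0·7^0 + 1·7^1 + 3·7^2
  c_3 = 25 = 4·7^0 + 3·7^1
  c_4 = 122 = 3·7^0 + 3·7^1 + 2·7^2
  c_5 = 280 = 0·7^0 + 5·7^1 + 5·7^2
  c_6 = 329 = 0·7^0 + 5·7^1 + 6·7^2
λ_0 = (5, 0, 4, 3, 0, 0)
λ_1 = (6, 1, 3, 3, 5, 5)
λ_2 = (5, 3, 0, 2, 5, 6)

((5, 0, 4, 3, 0, 0), (6, 1, 3, 3, 5, 5), (5, 3, 0, 2, 5, 6))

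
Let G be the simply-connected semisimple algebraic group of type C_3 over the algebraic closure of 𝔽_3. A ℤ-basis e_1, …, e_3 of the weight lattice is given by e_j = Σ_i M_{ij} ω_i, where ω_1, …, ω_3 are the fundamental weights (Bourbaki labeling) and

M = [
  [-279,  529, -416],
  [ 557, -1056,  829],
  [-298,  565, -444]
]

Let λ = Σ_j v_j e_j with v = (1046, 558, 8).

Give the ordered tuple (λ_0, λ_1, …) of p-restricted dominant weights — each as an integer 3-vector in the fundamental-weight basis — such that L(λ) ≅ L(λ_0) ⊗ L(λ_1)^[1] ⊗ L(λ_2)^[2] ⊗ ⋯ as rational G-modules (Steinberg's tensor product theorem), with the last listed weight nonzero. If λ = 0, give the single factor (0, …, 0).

((2, 0, 1), (0, 2, 0), (2, 0, 1))

ω-coordinates c = M·v, v = (1046, 558, 8):
  c_1 = -279*1046 + 529*558 + -416*8 = 20
  c_2 = 557*1046 + -1056*558 + 829*8 = 6
  c_3 = -298*1046 + 565*558 + -444*8 = 10
Expand coordinatewise in base 3:
  c_1 = 20 = 2·3^0 + 0·3^1 + 2·3^2
  c_2 = 6 = 0·3^0 + 2·3^1
  c_3 = 10 = 1·3^0 + 0·3^1 + 1·3^2
Factor λ_0 = (2, 0, 1)
Factor λ_1 = (0, 2, 0)
Factor λ_2 = (2, 0, 1)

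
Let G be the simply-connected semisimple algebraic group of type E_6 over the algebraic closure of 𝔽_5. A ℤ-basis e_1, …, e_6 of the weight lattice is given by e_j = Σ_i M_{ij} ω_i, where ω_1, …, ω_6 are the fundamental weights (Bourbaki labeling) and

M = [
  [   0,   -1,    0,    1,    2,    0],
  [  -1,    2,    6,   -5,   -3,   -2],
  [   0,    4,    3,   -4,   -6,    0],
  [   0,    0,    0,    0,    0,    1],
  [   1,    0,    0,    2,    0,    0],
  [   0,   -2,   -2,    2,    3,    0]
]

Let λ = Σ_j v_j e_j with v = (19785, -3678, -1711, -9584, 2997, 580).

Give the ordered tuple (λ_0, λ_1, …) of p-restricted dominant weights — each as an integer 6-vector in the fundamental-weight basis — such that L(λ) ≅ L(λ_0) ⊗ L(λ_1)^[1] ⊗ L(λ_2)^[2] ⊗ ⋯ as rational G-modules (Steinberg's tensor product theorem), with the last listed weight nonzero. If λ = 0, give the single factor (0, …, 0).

((3, 2, 4, 0, 2, 1), (2, 2, 1, 1, 3, 0), (3, 4, 0, 3, 4, 4), (0, 2, 4, 4, 4, 4))

In the fundamental-weight basis, λ has coordinates c = M·v (v = (19785, -3678, -1711, -9584, 2997, 580)):
  c_1 = 0·19785 + (-1)·(-3678) + (0)·(-1711) + (1)·(-9584) + 2·2997 + 0·580 = 88
  c_2 = (-1)·(19785) + (2)·(-3678) + (6)·(-1711) + (-5)·(-9584) + (-3)·(2997) + (-2)·(580) = 362
  c_3 = 0·19785 + (4)·(-3678) + (3)·(-1711) + (-4)·(-9584) + (-6)·(2997) + 0·580 = 509
  c_4 = 0·19785 + (0)·(-3678) + (0)·(-1711) + (0)·(-9584) + 0·2997 + 1·580 = 580
  c_5 = 1·19785 + (0)·(-3678) + (0)·(-1711) + (2)·(-9584) + 0·2997 + 0·580 = 617
  c_6 = 0·19785 + (-2)·(-3678) + (-2)·(-1711) + (2)·(-9584) + 3·2997 + 0·580 = 601
Expand coordinatewise in base 5:
  c_1 = 88 = 3·5^0 + 2·5^1 + 3·5^2
  c_2 = 362 = 2·5^0 + 2·5^1 + 4·5^2 + 2·5^3
  c_3 = 509 = 4·5^0 + 1·5^1 + 0·5^2 + 4·5^3
  c_4 = 580 = 0·5^0 + 1·5^1 + 3·5^2 + 4·5^3
  c_5 = 617 = 2·5^0 + 3·5^1 + 4·5^2 + 4·5^3
  c_6 = 601 = 1·5^0 + 0·5^1 + 4·5^2 + 4·5^3
Factor λ_0 = (3, 2, 4, 0, 2, 1)
Factor λ_1 = (2, 2, 1, 1, 3, 0)
Factor λ_2 = (3, 4, 0, 3, 4, 4)
Factor λ_3 = (0, 2, 4, 4, 4, 4)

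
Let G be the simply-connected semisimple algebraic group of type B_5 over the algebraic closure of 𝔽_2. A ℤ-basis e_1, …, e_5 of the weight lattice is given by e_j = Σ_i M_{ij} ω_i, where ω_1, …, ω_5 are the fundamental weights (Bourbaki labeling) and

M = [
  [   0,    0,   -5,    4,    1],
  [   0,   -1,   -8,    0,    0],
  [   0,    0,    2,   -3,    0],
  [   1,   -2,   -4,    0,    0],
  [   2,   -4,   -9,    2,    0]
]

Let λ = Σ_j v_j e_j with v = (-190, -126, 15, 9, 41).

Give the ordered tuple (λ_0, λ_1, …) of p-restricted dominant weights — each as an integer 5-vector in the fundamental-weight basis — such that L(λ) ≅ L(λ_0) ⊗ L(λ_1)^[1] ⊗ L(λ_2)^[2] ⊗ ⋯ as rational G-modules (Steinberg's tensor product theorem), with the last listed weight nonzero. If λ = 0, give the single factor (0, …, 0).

Converting to the ω-basis (c_i = row i of M dotted with v = (-190, -126, 15, 9, 41)):
  c_1 = (0)·(-190) + (0)·(-126) + (-5)·(15) + (4)·(9) + (1)·(41) = 2
  c_2 = (0)·(-190) + (-1)·(-126) + (-8)·(15) + (0)·(9) + (0)·(41) = 6
  c_3 = (0)·(-190) + (0)·(-126) + (2)·(15) + (-3)·(9) + (0)·(41) = 3
  c_4 = (1)·(-190) + (-2)·(-126) + (-4)·(15) + (0)·(9) + (0)·(41) = 2
  c_5 = (2)·(-190) + (-4)·(-126) + (-9)·(15) + (2)·(9) + (0)·(41) = 7
p = 2; digits c_i = Σ_j d_{ij}·2^j, 0 ≤ d_{ij} < 2:
  c_1 = 2 = 0·2^0 + 1·2^1
  c_2 = 6 = 0·2^0 + 1·2^1 + 1·2^2
  c_3 = 3 = 1·2^0 + 1·2^1
  c_4 = 2 = 0·2^0 + 1·2^1
  c_5 = 7 = 1·2^0 + 1·2^1 + 1·2^2
Factor λ_0 = (0, 0, 1, 0, 1)
Factor λ_1 = (1, 1, 1, 1, 1)
Factor λ_2 = (0, 1, 0, 0, 1)

((0, 0, 1, 0, 1), (1, 1, 1, 1, 1), (0, 1, 0, 0, 1))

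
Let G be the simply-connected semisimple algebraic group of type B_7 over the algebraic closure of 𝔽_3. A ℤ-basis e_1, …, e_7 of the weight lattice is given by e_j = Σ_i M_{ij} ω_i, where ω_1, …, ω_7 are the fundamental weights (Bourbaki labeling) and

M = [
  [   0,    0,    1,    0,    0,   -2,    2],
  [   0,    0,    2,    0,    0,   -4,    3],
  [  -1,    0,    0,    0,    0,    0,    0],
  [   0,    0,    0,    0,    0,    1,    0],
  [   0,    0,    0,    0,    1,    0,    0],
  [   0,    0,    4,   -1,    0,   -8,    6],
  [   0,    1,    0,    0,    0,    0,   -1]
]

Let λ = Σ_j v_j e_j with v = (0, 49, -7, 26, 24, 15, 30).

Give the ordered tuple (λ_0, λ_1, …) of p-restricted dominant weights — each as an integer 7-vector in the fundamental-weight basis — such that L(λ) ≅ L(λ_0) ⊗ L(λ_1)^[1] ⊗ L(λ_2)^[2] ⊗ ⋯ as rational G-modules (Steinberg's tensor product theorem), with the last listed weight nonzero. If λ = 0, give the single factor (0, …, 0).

Converting to the ω-basis (c_i = row i of M dotted with v = (0, 49, -7, 26, 24, 15, 30)):
  c_1 = (0)·(0) + (0)·(49) + (1)·(-7) + (0)·(26) + (0)·(24) + (-2)·(15) + (2)·(30) = 23
  c_2 = (0)·(0) + (0)·(49) + (2)·(-7) + (0)·(26) + (0)·(24) + (-4)·(15) + (3)·(30) = 16
  c_3 = (-1)·(0) + (0)·(49) + (0)·(-7) + (0)·(26) + (0)·(24) + (0)·(15) + (0)·(30) = 0
  c_4 = (0)·(0) + (0)·(49) + (0)·(-7) + (0)·(26) + (0)·(24) + (1)·(15) + (0)·(30) = 15
  c_5 = (0)·(0) + (0)·(49) + (0)·(-7) + (0)·(26) + (1)·(24) + (0)·(15) + (0)·(30) = 24
  c_6 = (0)·(0) + (0)·(49) + (4)·(-7) + (-1)·(26) + (0)·(24) + (-8)·(15) + (6)·(30) = 6
  c_7 = (0)·(0) + (1)·(49) + (0)·(-7) + (0)·(26) + (0)·(24) + (0)·(15) + (-1)·(30) = 19
Base-3 expansion of each c_i:
  c_1 = 23 = 2·3^0 + 1·3^1 + 2·3^2
  c_2 = 16 = 1·3^0 + 2·3^1 + 1·3^2
  c_3 = 0
  c_4 = 15 = 0·3^0 + 2·3^1 + 1·3^2
  c_5 = 24 = 0·3^0 + 2·3^1 + 2·3^2
  c_6 = 6 = 0·3^0 + 2·3^1
  c_7 = 19 = 1·3^0 + 0·3^1 + 2·3^2
λ_0 = (2, 1, 0, 0, 0, 0, 1)
λ_1 = (1, 2, 0, 2, 2, 2, 0)
λ_2 = (2, 1, 0, 1, 2, 0, 2)

((2, 1, 0, 0, 0, 0, 1), (1, 2, 0, 2, 2, 2, 0), (2, 1, 0, 1, 2, 0, 2))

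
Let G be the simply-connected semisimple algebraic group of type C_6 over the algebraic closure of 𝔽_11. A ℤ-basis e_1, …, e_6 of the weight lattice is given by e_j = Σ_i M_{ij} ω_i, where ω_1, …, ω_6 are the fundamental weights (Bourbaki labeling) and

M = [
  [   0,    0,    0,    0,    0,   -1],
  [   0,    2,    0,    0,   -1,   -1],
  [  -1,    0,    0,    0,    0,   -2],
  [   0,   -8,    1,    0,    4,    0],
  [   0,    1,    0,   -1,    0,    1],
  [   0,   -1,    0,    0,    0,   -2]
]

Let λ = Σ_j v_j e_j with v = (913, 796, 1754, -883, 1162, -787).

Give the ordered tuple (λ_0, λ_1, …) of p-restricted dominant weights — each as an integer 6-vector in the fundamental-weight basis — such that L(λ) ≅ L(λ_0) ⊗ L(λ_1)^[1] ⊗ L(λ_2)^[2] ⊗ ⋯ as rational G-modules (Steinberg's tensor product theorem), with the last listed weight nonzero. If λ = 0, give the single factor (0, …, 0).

((6, 7, 1, 1, 1, 8), (5, 0, 5, 3, 4, 4), (6, 10, 5, 0, 7, 6))

Compute c_i = Σ_j M_{ij} v_j with v = (913, 796, 1754, -883, 1162, -787):
  c_1 = 0·913 + 0·796 + 0·1754 + (0)·(-883) + 0·1162 + (-1)·(-787) = 787
  c_2 = 0·913 + 2·796 + 0·1754 + (0)·(-883) + (-1)·(1162) + (-1)·(-787) = 1217
  c_3 = (-1)·(913) + 0·796 + 0·1754 + (0)·(-883) + 0·1162 + (-2)·(-787) = 661
  c_4 = 0·913 + (-8)·(796) + 1·1754 + (0)·(-883) + 4·1162 + (0)·(-787) = 34
  c_5 = 0·913 + 1·796 + 0·1754 + (-1)·(-883) + 0·1162 + (1)·(-787) = 892
  c_6 = 0·913 + (-1)·(796) + 0·1754 + (0)·(-883) + 0·1162 + (-2)·(-787) = 778
Expand coordinatewise in base 11:
  c_1 = 787 = 6·11^0 + 5·11^1 + 6·11^2
  c_2 = 1217 = 7·11^0 + 0·11^1 + 10·11^2
  c_3 = 661 = 1·11^0 + 5·11^1 + 5·11^2
  c_4 = 34 = 1·11^0 + 3·11^1
  c_5 = 892 = 1·11^0 + 4·11^1 + 7·11^2
  c_6 = 778 = 8·11^0 + 4·11^1 + 6·11^2
Factor λ_0 = (6, 7, 1, 1, 1, 8)
Factor λ_1 = (5, 0, 5, 3, 4, 4)
Factor λ_2 = (6, 10, 5, 0, 7, 6)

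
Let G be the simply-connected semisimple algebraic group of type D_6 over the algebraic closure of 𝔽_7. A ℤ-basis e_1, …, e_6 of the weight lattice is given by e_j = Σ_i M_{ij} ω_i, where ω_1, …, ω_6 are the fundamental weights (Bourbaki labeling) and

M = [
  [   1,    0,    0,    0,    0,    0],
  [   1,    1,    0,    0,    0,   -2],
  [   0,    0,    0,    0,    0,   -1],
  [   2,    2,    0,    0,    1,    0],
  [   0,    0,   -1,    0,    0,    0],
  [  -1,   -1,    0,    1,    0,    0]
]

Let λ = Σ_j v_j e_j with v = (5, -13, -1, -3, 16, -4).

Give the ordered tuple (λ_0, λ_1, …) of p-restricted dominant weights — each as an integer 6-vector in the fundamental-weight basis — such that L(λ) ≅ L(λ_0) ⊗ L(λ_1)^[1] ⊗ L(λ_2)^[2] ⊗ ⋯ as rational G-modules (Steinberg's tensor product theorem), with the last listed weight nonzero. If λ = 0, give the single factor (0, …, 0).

((5, 0, 4, 0, 1, 5),)

Converting to the ω-basis (c_i = row i of M dotted with v = (5, -13, -1, -3, 16, -4)):
  c_1 = 1*5 + 0*-13 + 0*-1 + 0*-3 + 0*16 + 0*-4 = 5
  c_2 = 1*5 + 1*-13 + 0*-1 + 0*-3 + 0*16 + -2*-4 = 0
  c_3 = 0*5 + 0*-13 + 0*-1 + 0*-3 + 0*16 + -1*-4 = 4
  c_4 = 2*5 + 2*-13 + 0*-1 + 0*-3 + 1*16 + 0*-4 = 0
  c_5 = 0*5 + 0*-13 + -1*-1 + 0*-3 + 0*16 + 0*-4 = 1
  c_6 = -1*5 + -1*-13 + 0*-1 + 1*-3 + 0*16 + 0*-4 = 5
Base-7 expansion of each c_i:
  c_1 = 5 = 5·7^0
  c_2 = 0
  c_3 = 4 = 4·7^0
  c_4 = 0
  c_5 = 1 = 1·7^0
  c_6 = 5 = 5·7^0
λ_0 = (5, 0, 4, 0, 1, 5)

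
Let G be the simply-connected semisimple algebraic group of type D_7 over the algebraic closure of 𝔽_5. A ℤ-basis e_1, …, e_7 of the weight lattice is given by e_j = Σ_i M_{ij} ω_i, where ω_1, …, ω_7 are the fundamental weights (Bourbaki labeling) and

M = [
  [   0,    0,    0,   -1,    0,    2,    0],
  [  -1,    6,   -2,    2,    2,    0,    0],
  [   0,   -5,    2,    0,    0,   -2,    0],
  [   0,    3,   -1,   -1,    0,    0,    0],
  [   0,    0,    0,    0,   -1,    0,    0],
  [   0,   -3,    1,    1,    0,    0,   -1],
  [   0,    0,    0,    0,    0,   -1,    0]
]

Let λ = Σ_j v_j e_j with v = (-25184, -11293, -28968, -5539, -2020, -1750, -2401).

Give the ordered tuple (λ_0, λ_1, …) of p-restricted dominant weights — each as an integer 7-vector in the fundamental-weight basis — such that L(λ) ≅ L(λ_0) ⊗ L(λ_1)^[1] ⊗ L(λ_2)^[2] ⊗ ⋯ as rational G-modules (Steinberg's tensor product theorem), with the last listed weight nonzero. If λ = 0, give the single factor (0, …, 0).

((4, 4, 4, 3, 0, 3, 0), (2, 3, 0, 0, 4, 4, 0), (1, 4, 1, 0, 0, 0, 0), (1, 1, 1, 0, 1, 4, 4), (3, 0, 3, 1, 3, 2, 2))

Compute c_i = Σ_j M_{ij} v_j with v = (-25184, -11293, -28968, -5539, -2020, -1750, -2401):
  c_1 = (0)·(-25184) + (0)·(-11293) + (0)·(-28968) + (-1)·(-5539) + (0)·(-2020) + (2)·(-1750) + (0)·(-2401) = 2039
  c_2 = (-1)·(-25184) + (6)·(-11293) + (-2)·(-28968) + (2)·(-5539) + (2)·(-2020) + (0)·(-1750) + (0)·(-2401) = 244
  c_3 = (0)·(-25184) + (-5)·(-11293) + (2)·(-28968) + (0)·(-5539) + (0)·(-2020) + (-2)·(-1750) + (0)·(-2401) = 2029
  c_4 = (0)·(-25184) + (3)·(-11293) + (-1)·(-28968) + (-1)·(-5539) + (0)·(-2020) + (0)·(-1750) + (0)·(-2401) = 628
  c_5 = (0)·(-25184) + (0)·(-11293) + (0)·(-28968) + (0)·(-5539) + (-1)·(-2020) + (0)·(-1750) + (0)·(-2401) = 2020
  c_6 = (0)·(-25184) + (-3)·(-11293) + (1)·(-28968) + (1)·(-5539) + (0)·(-2020) + (0)·(-1750) + (-1)·(-2401) = 1773
  c_7 = (0)·(-25184) + (0)·(-11293) + (0)·(-28968) + (0)·(-5539) + (0)·(-2020) + (-1)·(-1750) + (0)·(-2401) = 1750
Expand coordinatewise in base 5:
  c_1 = 2039 = 4·5^0 + 2·5^1 + 1·5^2 + 1·5^3 + 3·5^4
  c_2 = 244 = 4·5^0 + 3·5^1 + 4·5^2 + 1·5^3
  c_3 = 2029 = 4·5^0 + 0·5^1 + 1·5^2 + 1·5^3 + 3·5^4
  c_4 = 628 = 3·5^0 + 0·5^1 + 0·5^2 + 0·5^3 + 1·5^4
  c_5 = 2020 = 0·5^0 + 4·5^1 + 0·5^2 + 1·5^3 + 3·5^4
  c_6 = 1773 = 3·5^0 + 4·5^1 + 0·5^2 + 4·5^3 + 2·5^4
  c_7 = 1750 = 0·5^0 + 0·5^1 + 0·5^2 + 4·5^3 + 2·5^4
Factor λ_0 = (4, 4, 4, 3, 0, 3, 0)
Factor λ_1 = (2, 3, 0, 0, 4, 4, 0)
Factor λ_2 = (1, 4, 1, 0, 0, 0, 0)
Factor λ_3 = (1, 1, 1, 0, 1, 4, 4)
Factor λ_4 = (3, 0, 3, 1, 3, 2, 2)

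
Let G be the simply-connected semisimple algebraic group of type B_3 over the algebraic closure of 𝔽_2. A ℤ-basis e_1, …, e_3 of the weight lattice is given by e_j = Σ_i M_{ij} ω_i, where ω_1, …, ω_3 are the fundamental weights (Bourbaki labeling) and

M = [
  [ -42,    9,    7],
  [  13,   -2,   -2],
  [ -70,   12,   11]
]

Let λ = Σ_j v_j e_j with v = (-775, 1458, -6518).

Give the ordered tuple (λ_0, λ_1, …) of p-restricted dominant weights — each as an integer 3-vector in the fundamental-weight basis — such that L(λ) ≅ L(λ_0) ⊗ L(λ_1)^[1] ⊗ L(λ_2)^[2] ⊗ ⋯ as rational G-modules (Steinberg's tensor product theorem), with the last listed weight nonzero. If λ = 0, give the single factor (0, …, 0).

((0, 1, 0), (1, 0, 0), (1, 1, 0), (1, 1, 0), (0, 0, 1), (1, 1, 1))

Compute c_i = Σ_j M_{ij} v_j with v = (-775, 1458, -6518):
  c_1 = (-42)·(-775) + (9)·(1458) + (7)·(-6518) = 46
  c_2 = (13)·(-775) + (-2)·(1458) + (-2)·(-6518) = 45
  c_3 = (-70)·(-775) + (12)·(1458) + (11)·(-6518) = 48
Writing each c_i in base p = 2:
  c_1 = 46 = 0·2^0 + 1·2^1 + 1·2^2 + 1·2^3 + 0·2^4 + 1·2^5
  c_2 = 45 = 1·2^0 + 0·2^1 + 1·2^2 + 1·2^3 + 0·2^4 + 1·2^5
  c_3 = 48 = 0·2^0 + 0·2^1 + 0·2^2 + 0·2^3 + 1·2^4 + 1·2^5
λ_0 = (0, 1, 0)
λ_1 = (1, 0, 0)
λ_2 = (1, 1, 0)
λ_3 = (1, 1, 0)
λ_4 = (0, 0, 1)
λ_5 = (1, 1, 1)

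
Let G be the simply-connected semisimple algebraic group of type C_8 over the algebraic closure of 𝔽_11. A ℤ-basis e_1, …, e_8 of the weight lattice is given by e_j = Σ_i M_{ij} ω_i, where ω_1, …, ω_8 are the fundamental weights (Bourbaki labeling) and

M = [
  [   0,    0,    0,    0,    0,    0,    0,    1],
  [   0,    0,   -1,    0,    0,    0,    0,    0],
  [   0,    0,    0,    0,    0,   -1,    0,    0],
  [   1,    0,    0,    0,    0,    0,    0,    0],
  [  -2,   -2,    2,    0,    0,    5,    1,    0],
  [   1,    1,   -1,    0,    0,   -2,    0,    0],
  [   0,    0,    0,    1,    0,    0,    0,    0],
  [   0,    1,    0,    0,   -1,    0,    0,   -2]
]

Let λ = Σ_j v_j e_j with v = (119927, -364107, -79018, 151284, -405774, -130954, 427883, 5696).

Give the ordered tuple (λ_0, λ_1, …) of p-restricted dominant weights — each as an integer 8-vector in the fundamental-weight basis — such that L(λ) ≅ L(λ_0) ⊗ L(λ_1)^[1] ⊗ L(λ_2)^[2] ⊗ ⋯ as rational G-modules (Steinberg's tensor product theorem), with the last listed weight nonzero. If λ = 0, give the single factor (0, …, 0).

In the fundamental-weight basis, λ has coordinates c = M·v (v = (119927, -364107, -79018, 151284, -405774, -130954, 427883, 5696)):
  c_1 = (0)·(119927) + (0)·(-364107) + (0)·(-79018) + (0)·(151284) + (0)·(-405774) + (0)·(-130954) + (0)·(427883) + (1)·(5696) = 5696
  c_2 = (0)·(119927) + (0)·(-364107) + (-1)·(-79018) + (0)·(151284) + (0)·(-405774) + (0)·(-130954) + (0)·(427883) + (0)·(5696) = 79018
  c_3 = (0)·(119927) + (0)·(-364107) + (0)·(-79018) + (0)·(151284) + (0)·(-405774) + (-1)·(-130954) + (0)·(427883) + (0)·(5696) = 130954
  c_4 = (1)·(119927) + (0)·(-364107) + (0)·(-79018) + (0)·(151284) + (0)·(-405774) + (0)·(-130954) + (0)·(427883) + (0)·(5696) = 119927
  c_5 = (-2)·(119927) + (-2)·(-364107) + (2)·(-79018) + (0)·(151284) + (0)·(-405774) + (5)·(-130954) + (1)·(427883) + (0)·(5696) = 103437
  c_6 = (1)·(119927) + (1)·(-364107) + (-1)·(-79018) + (0)·(151284) + (0)·(-405774) + (-2)·(-130954) + (0)·(427883) + (0)·(5696) = 96746
  c_7 = (0)·(119927) + (0)·(-364107) + (0)·(-79018) + (1)·(151284) + (0)·(-405774) + (0)·(-130954) + (0)·(427883) + (0)·(5696) = 151284
  c_8 = (0)·(119927) + (1)·(-364107) + (0)·(-79018) + (0)·(151284) + (-1)·(-405774) + (0)·(-130954) + (0)·(427883) + (-2)·(5696) = 30275
Expand coordinatewise in base 11:
  c_1 = 5696 = 9·11^0 + 0·11^1 + 3·11^2 + 4·11^3
  c_2 = 79018 = 5·11^0 + 0·11^1 + 4·11^2 + 4·11^3 + 5·11^4
  c_3 = 130954 = 10·11^0 + 2·11^1 + 4·11^2 + 10·11^3 + 8·11^4
  c_4 = 119927 = 5·11^0 + 1·11^1 + 1·11^2 + 2·11^3 + 8·11^4
  c_5 = 103437 = 4·11^0 + 9·11^1 + 7·11^2 + 0·11^3 + 7·11^4
  c_6 = 96746 = 1·11^0 + 6·11^1 + 7·11^2 + 6·11^3 + 6·11^4
  c_7 = 151284 = 1·11^0 + 3·11^1 + 7·11^2 + 3·11^3 + 10·11^4
  c_8 = 30275 = 3·11^0 + 2·11^1 + 8·11^2 + 0·11^3 + 2·11^4
λ_0 = (9, 5, 10, 5, 4, 1, 1, 3)
λ_1 = (0, 0, 2, 1, 9, 6, 3, 2)
λ_2 = (3, 4, 4, 1, 7, 7, 7, 8)
λ_3 = (4, 4, 10, 2, 0, 6, 3, 0)
λ_4 = (0, 5, 8, 8, 7, 6, 10, 2)

((9, 5, 10, 5, 4, 1, 1, 3), (0, 0, 2, 1, 9, 6, 3, 2), (3, 4, 4, 1, 7, 7, 7, 8), (4, 4, 10, 2, 0, 6, 3, 0), (0, 5, 8, 8, 7, 6, 10, 2))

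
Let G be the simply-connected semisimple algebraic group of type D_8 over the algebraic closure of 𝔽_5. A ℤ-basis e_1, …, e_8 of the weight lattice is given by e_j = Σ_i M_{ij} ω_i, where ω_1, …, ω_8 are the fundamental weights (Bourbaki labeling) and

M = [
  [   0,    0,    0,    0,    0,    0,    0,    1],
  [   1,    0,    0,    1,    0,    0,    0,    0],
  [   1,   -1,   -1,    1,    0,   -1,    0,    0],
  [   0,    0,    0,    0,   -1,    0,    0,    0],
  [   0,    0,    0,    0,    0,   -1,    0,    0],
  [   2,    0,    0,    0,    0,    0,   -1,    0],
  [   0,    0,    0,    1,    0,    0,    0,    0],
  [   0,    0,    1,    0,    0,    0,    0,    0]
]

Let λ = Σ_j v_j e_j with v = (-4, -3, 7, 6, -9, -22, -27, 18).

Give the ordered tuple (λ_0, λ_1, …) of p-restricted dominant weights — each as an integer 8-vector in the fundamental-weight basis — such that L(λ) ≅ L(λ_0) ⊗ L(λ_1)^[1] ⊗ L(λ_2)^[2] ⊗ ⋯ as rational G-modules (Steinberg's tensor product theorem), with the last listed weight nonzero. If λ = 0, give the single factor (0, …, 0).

Compute c_i = Σ_j M_{ij} v_j with v = (-4, -3, 7, 6, -9, -22, -27, 18):
  c_1 = 0*-4 + 0*-3 + 0*7 + 0*6 + 0*-9 + 0*-22 + 0*-27 + 1*18 = 18
  c_2 = 1*-4 + 0*-3 + 0*7 + 1*6 + 0*-9 + 0*-22 + 0*-27 + 0*18 = 2
  c_3 = 1*-4 + -1*-3 + -1*7 + 1*6 + 0*-9 + -1*-22 + 0*-27 + 0*18 = 20
  c_4 = 0*-4 + 0*-3 + 0*7 + 0*6 + -1*-9 + 0*-22 + 0*-27 + 0*18 = 9
  c_5 = 0*-4 + 0*-3 + 0*7 + 0*6 + 0*-9 + -1*-22 + 0*-27 + 0*18 = 22
  c_6 = 2*-4 + 0*-3 + 0*7 + 0*6 + 0*-9 + 0*-22 + -1*-27 + 0*18 = 19
  c_7 = 0*-4 + 0*-3 + 0*7 + 1*6 + 0*-9 + 0*-22 + 0*-27 + 0*18 = 6
  c_8 = 0*-4 + 0*-3 + 1*7 + 0*6 + 0*-9 + 0*-22 + 0*-27 + 0*18 = 7
Writing each c_i in base p = 5:
  c_1 = 18 = 3·5^0 + 3·5^1
  c_2 = 2 = 2·5^0
  c_3 = 20 = 0·5^0 + 4·5^1
  c_4 = 9 = 4·5^0 + 1·5^1
  c_5 = 22 = 2·5^0 + 4·5^1
  c_6 = 19 = 4·5^0 + 3·5^1
  c_7 = 6 = 1·5^0 + 1·5^1
  c_8 = 7 = 2·5^0 + 1·5^1
p-restricted factor λ_0 = (3, 2, 0, 4, 2, 4, 1, 2)
p-restricted factor λ_1 = (3, 0, 4, 1, 4, 3, 1, 1)

((3, 2, 0, 4, 2, 4, 1, 2), (3, 0, 4, 1, 4, 3, 1, 1))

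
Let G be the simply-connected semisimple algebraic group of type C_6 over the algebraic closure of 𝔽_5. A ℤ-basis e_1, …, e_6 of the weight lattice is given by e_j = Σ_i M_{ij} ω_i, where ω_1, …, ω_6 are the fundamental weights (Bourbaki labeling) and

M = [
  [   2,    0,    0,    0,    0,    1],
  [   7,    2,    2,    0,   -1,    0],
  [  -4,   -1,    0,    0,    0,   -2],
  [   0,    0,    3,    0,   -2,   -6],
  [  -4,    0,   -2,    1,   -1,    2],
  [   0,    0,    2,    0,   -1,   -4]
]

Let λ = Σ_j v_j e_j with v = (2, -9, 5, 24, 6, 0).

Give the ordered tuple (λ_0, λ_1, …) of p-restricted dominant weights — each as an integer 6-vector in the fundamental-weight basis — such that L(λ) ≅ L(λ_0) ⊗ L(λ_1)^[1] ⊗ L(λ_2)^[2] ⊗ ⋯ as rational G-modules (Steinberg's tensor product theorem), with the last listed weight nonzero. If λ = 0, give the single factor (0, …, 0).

In the fundamental-weight basis, λ has coordinates c = M·v (v = (2, -9, 5, 24, 6, 0)):
  c_1 = (2)·(2) + (0)·(-9) + (0)·(5) + (0)·(24) + (0)·(6) + (1)·(0) = 4
  c_2 = (7)·(2) + (2)·(-9) + (2)·(5) + (0)·(24) + (-1)·(6) + (0)·(0) = 0
  c_3 = (-4)·(2) + (-1)·(-9) + (0)·(5) + (0)·(24) + (0)·(6) + (-2)·(0) = 1
  c_4 = (0)·(2) + (0)·(-9) + (3)·(5) + (0)·(24) + (-2)·(6) + (-6)·(0) = 3
  c_5 = (-4)·(2) + (0)·(-9) + (-2)·(5) + (1)·(24) + (-1)·(6) + (2)·(0) = 0
  c_6 = (0)·(2) + (0)·(-9) + (2)·(5) + (0)·(24) + (-1)·(6) + (-4)·(0) = 4
Expand coordinatewise in base 5:
  c_1 = 4 = 4·5^0
  c_2 = 0
  c_3 = 1 = 1·5^0
  c_4 = 3 = 3·5^0
  c_5 = 0
  c_6 = 4 = 4·5^0
λ_0 = (4, 0, 1, 3, 0, 4)

((4, 0, 1, 3, 0, 4),)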